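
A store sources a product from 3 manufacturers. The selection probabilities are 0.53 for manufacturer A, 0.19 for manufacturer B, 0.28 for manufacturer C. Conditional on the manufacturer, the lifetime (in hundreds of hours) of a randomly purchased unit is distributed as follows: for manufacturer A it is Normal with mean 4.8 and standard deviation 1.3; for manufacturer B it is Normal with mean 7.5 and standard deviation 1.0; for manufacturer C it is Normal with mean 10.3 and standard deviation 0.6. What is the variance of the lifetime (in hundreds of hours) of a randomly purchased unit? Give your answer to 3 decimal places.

6.827

Per component, A: μ=4.8, E[X²]=24.73; B: μ=7.5, E[X²]=57.25; C: μ=10.3, E[X²]=106.45.
E[X] = 0.53·4.8 + 0.19·7.5 + 0.28·10.3 = 6.853.
E[X²] = 0.53·24.73 + 0.19·57.25 + 0.28·106.45 = 53.7904.
Var(X) = E[X²] − (E[X])² = 53.7904 − 46.9636 = 6.82679.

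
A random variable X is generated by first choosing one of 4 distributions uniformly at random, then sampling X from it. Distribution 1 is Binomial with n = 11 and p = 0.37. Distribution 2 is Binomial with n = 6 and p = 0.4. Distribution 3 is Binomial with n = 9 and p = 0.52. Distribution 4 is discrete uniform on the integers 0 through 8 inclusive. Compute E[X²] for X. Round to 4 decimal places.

18.2861

For each component E[X²] = Var + (mean)², giving 1: 19.129; 2: 7.2; 3: 24.1488; 4: 22.6667.
Overall E[X²] = 0.25·19.129 + 0.25·7.2 + 0.25·24.1488 + 0.25·22.6667 = 18.2861.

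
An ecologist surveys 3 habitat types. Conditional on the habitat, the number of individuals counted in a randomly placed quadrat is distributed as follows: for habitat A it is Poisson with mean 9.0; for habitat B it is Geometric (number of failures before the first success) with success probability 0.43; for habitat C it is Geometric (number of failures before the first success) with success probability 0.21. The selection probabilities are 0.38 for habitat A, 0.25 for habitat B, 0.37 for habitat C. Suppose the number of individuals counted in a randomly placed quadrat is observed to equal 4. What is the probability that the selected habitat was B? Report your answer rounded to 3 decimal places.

Likelihoods P(X=4 | ·): A: 0.0337372; B: 0.0453908; C: 0.0817952.
Posterior ∝ prior × likelihood. Numerator for B: 0.25·0.0453908 = 0.0113477.
Normalizing constant: 0.38·0.0337372 + 0.25·0.0453908 + 0.37·0.0817952 = 0.054432.
P(B | observation) = 0.0113477 / 0.054432 = 0.208475.

0.208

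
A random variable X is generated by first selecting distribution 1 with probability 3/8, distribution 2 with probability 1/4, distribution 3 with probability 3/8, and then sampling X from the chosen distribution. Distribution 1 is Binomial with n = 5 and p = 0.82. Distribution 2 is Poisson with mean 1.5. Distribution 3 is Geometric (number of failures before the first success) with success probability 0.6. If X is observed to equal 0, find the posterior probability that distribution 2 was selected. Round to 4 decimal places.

Likelihoods P(X=0 | ·): 1: 0.000188957; 2: 0.22313; 3: 0.6.
Posterior ∝ prior × likelihood. Numerator for 2: 0.25·0.22313 = 0.0557825.
Normalizing constant: 0.375·0.000188957 + 0.25·0.22313 + 0.375·0.6 = 0.280853.
P(2 | observation) = 0.0557825 / 0.280853 = 0.198618.

0.1986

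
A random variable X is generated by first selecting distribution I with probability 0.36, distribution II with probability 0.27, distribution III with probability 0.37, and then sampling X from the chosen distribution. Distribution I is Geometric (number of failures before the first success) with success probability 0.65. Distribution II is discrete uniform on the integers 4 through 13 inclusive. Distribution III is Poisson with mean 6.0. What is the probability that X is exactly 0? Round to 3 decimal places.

0.235

Conditional on each component, P(X = 0): I: 0.65; II: 0; III: 0.00247875.
By total probability, P(X = 0) = 0.36·0.65 + 0.27·0 + 0.37·0.00247875 = 0.234917.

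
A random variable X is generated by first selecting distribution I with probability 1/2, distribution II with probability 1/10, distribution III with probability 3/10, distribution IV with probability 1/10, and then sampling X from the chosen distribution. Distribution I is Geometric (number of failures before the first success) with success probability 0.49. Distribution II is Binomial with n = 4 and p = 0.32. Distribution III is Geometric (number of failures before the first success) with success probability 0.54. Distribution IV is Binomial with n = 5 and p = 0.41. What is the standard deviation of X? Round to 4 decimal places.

1.3627

Per component, I: μ=1.04082, E[X²]=3.20741; II: μ=1.28, E[X²]=2.5088; III: μ=0.851852, E[X²]=2.30316; IV: μ=2.05, E[X²]=5.412.
E[X] = 0.5·1.04082 + 0.1·1.28 + 0.3·0.851852 + 0.1·2.05 = 1.10896.
E[X²] = 0.5·3.20741 + 0.1·2.5088 + 0.3·2.30316 + 0.1·5.412 = 3.08673.
Var(X) = E[X²] − (E[X])² = 3.08673 − 1.2298 = 1.85693.
SD(X) = √1.85693 = 1.36269.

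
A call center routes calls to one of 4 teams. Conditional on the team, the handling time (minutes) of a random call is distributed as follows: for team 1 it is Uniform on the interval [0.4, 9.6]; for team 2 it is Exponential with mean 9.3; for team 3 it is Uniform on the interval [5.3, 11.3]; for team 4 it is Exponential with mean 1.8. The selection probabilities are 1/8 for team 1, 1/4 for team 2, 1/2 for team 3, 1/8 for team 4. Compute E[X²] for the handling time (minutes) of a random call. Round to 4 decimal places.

84.0067

For each component E[X²] = Var + (mean)², giving 1: 32.0533; 2: 172.98; 3: 71.89; 4: 6.48.
Overall E[X²] = 0.125·32.0533 + 0.25·172.98 + 0.5·71.89 + 0.125·6.48 = 84.0067.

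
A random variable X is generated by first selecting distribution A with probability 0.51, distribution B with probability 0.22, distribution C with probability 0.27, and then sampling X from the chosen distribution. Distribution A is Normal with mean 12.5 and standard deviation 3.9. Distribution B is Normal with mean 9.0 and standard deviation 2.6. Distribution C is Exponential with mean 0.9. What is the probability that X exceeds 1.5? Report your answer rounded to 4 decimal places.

Conditional on each component, P(X > 1.5): A: 0.997603; B: 0.998041; C: 0.188876.
By total probability, P(X > 1.5) = 0.51·0.997603 + 0.22·0.998041 + 0.27·0.188876 = 0.779343.

0.7793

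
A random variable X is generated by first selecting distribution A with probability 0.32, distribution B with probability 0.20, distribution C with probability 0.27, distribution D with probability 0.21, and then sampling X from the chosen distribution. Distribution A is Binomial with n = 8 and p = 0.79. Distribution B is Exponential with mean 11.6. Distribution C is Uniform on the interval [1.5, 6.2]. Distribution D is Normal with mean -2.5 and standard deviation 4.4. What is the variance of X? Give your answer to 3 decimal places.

Per component, A: μ=6.32, E[X²]=41.2696; B: μ=11.6, E[X²]=269.12; C: μ=3.85, E[X²]=16.6633; D: μ=-2.5, E[X²]=25.61.
E[X] = 0.32·6.32 + 0.2·11.6 + 0.27·3.85 + 0.21·-2.5 = 4.8569.
E[X²] = 0.32·41.2696 + 0.2·269.12 + 0.27·16.6633 + 0.21·25.61 = 76.9075.
Var(X) = E[X²] − (E[X])² = 76.9075 − 23.5895 = 53.318.

53.318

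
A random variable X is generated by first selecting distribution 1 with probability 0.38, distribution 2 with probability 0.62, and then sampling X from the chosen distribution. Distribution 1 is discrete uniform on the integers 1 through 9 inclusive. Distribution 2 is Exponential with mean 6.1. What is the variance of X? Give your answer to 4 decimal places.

Per component, 1: μ=5, E[X²]=31.6667; 2: μ=6.1, E[X²]=74.42.
E[X] = 0.38·5 + 0.62·6.1 = 5.682.
E[X²] = 0.38·31.6667 + 0.62·74.42 = 58.1737.
Var(X) = E[X²] − (E[X])² = 58.1737 − 32.2851 = 25.8886.

25.8886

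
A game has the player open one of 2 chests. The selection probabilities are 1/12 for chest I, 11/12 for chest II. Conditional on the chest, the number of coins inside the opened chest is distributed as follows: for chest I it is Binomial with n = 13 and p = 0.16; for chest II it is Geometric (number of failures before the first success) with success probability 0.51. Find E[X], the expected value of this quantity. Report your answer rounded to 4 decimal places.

Component means — I: 2.08; II: 0.960784.
E[X] = 0.0833333·2.08 + 0.916667·0.960784 = 1.05405.

1.0541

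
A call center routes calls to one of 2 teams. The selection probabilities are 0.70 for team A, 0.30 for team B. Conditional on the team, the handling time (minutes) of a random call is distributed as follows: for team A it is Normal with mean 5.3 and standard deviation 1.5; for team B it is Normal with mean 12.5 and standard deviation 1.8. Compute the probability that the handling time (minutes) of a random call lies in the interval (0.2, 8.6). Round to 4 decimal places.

Conditional on each team, P(0.2 < X < 8.6): A: 0.98576; B: 0.0151301.
By total probability, P(0.2 < X < 8.6) = 0.7·0.98576 + 0.3·0.0151301 = 0.694571.

0.6946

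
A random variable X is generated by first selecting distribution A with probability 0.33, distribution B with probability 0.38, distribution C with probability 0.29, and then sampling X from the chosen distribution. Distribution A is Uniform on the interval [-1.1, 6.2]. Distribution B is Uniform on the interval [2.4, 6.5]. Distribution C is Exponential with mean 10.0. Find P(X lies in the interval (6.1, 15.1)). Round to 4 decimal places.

Conditional on each component, P(6.1 < X < 15.1): A: 0.0136986; B: 0.097561; C: 0.322441.
By total probability, P(6.1 < X < 15.1) = 0.33·0.0136986 + 0.38·0.097561 + 0.29·0.322441 = 0.135102.

0.1351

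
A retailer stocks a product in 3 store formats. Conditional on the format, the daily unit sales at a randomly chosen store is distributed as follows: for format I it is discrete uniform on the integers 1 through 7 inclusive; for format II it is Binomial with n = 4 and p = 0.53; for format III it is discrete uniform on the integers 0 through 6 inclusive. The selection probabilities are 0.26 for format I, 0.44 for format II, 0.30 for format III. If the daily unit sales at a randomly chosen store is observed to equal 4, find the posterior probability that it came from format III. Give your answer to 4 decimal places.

Likelihoods P(X=4 | ·): I: 0.142857; II: 0.0789048; III: 0.142857.
Posterior ∝ prior × likelihood. Numerator for III: 0.3·0.142857 = 0.0428571.
Normalizing constant: 0.26·0.142857 + 0.44·0.0789048 + 0.3·0.142857 = 0.114718.
P(III | observation) = 0.0428571 / 0.114718 = 0.373587.

0.3736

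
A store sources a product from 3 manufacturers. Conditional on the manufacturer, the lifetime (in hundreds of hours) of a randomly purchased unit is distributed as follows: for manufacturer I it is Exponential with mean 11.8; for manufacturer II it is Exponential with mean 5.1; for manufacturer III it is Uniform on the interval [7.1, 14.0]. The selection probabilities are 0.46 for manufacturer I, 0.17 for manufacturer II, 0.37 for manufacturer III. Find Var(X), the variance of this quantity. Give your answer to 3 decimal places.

75.585

Per component, I: μ=11.8, E[X²]=278.48; II: μ=5.1, E[X²]=52.02; III: μ=10.55, E[X²]=115.27.
E[X] = 0.46·11.8 + 0.17·5.1 + 0.37·10.55 = 10.1985.
E[X²] = 0.46·278.48 + 0.17·52.02 + 0.37·115.27 = 179.594.
Var(X) = E[X²] − (E[X])² = 179.594 − 104.009 = 75.5847.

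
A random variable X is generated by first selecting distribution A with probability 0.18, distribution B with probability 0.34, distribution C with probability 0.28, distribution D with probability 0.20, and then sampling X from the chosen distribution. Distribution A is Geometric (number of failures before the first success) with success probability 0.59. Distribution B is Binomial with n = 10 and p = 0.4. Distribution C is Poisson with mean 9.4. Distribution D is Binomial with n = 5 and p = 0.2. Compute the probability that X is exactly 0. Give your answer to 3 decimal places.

0.174

Conditional on each component, P(X = 0): A: 0.59; B: 0.00604662; C: 8.27241e-05; D: 0.32768.
By total probability, P(X = 0) = 0.18·0.59 + 0.34·0.00604662 + 0.28·8.27241e-05 + 0.2·0.32768 = 0.173815.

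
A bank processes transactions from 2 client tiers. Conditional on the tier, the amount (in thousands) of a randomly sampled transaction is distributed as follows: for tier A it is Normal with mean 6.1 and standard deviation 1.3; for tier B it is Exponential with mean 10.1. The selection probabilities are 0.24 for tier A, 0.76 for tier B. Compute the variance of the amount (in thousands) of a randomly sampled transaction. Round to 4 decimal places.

80.8516

Per component, A: μ=6.1, E[X²]=38.9; B: μ=10.1, E[X²]=204.02.
E[X] = 0.24·6.1 + 0.76·10.1 = 9.14.
E[X²] = 0.24·38.9 + 0.76·204.02 = 164.391.
Var(X) = E[X²] − (E[X])² = 164.391 − 83.5396 = 80.8516.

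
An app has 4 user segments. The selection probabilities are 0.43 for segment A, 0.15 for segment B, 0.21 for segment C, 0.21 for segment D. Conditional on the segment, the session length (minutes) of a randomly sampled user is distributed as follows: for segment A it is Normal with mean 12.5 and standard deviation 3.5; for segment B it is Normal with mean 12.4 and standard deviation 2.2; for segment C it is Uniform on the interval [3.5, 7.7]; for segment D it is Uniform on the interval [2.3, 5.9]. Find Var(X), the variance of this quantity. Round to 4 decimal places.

20.9262

Per component, A: μ=12.5, E[X²]=168.5; B: μ=12.4, E[X²]=158.6; C: μ=5.6, E[X²]=32.83; D: μ=4.1, E[X²]=17.89.
E[X] = 0.43·12.5 + 0.15·12.4 + 0.21·5.6 + 0.21·4.1 = 9.272.
E[X²] = 0.43·168.5 + 0.15·158.6 + 0.21·32.83 + 0.21·17.89 = 106.896.
Var(X) = E[X²] − (E[X])² = 106.896 − 85.97 = 20.9262.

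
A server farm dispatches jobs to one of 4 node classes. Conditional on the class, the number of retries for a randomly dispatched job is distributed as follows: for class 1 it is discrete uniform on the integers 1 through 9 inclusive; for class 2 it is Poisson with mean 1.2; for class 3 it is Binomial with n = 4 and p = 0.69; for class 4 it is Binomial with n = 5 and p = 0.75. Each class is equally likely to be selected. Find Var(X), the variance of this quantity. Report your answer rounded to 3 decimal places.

Per component, 1: μ=5, E[X²]=31.6667; 2: μ=1.2, E[X²]=2.64; 3: μ=2.76, E[X²]=8.4732; 4: μ=3.75, E[X²]=15.
E[X] = 0.25·5 + 0.25·1.2 + 0.25·2.76 + 0.25·3.75 = 3.1775.
E[X²] = 0.25·31.6667 + 0.25·2.64 + 0.25·8.4732 + 0.25·15 = 14.445.
Var(X) = E[X²] − (E[X])² = 14.445 − 10.0965 = 4.34846.

4.348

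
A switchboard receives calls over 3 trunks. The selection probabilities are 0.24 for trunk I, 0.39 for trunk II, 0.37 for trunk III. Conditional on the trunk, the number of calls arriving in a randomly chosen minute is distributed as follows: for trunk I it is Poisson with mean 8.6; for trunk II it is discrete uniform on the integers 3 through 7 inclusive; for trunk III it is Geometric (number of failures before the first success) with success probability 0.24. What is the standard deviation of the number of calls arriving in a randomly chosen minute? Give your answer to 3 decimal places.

3.471

Per component, I: μ=8.6, E[X²]=82.56; II: μ=5, E[X²]=27; III: μ=3.16667, E[X²]=23.2222.
E[X] = 0.24·8.6 + 0.39·5 + 0.37·3.16667 = 5.18567.
E[X²] = 0.24·82.56 + 0.39·27 + 0.37·23.2222 = 38.9366.
Var(X) = E[X²] − (E[X])² = 38.9366 − 26.8911 = 12.0455.
SD(X) = √12.0455 = 3.47066.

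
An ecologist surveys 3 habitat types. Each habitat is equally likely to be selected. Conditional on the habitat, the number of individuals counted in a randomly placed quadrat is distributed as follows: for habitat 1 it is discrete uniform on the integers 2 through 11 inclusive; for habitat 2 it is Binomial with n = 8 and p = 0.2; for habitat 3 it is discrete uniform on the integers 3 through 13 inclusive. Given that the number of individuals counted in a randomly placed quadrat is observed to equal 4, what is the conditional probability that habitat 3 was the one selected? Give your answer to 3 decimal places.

Likelihoods P(X=4 | ·): 1: 0.1; 2: 0.0458752; 3: 0.0909091.
Posterior ∝ prior × likelihood. Numerator for 3: 0.333333·0.0909091 = 0.030303.
Normalizing constant: 0.333333·0.1 + 0.333333·0.0458752 + 0.333333·0.0909091 = 0.0789281.
P(3 | observation) = 0.030303 / 0.0789281 = 0.383932.

0.384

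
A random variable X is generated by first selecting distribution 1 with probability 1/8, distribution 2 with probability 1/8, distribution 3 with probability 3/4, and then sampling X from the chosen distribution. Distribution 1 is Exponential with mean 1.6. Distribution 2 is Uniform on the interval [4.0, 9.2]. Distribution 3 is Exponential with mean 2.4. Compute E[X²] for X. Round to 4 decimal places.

For each component E[X²] = Var + (mean)², giving 1: 5.12; 2: 45.8133; 3: 11.52.
Overall E[X²] = 0.125·5.12 + 0.125·45.8133 + 0.75·11.52 = 15.0067.

15.0067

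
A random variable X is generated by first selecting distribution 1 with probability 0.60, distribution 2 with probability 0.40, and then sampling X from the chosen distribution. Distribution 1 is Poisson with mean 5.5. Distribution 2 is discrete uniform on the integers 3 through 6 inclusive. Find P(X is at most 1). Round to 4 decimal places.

0.0159

Conditional on each component, P(X ≤ 1): 1: 0.026564; 2: 0.
By total probability, P(X ≤ 1) = 0.6·0.026564 + 0.4·0 = 0.0159384.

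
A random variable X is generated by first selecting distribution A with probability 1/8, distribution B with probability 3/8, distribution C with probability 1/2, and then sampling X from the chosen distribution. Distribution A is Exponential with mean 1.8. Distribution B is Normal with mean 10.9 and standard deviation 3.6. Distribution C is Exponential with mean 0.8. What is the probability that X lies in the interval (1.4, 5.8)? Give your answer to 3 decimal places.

0.167

Conditional on each component, P(1.4 < X < 5.8): A: 0.419559; B: 0.0741313; C: 0.173064.
By total probability, P(1.4 < X < 5.8) = 0.125·0.419559 + 0.375·0.0741313 + 0.5·0.173064 = 0.166776.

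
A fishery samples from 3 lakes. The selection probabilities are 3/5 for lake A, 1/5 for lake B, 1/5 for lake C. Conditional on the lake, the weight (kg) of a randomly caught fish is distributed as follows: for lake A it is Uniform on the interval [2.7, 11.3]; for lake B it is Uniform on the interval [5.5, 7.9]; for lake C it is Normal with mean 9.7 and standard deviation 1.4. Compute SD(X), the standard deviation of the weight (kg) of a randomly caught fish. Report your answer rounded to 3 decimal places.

Per component, A: μ=7, E[X²]=55.1633; B: μ=6.7, E[X²]=45.37; C: μ=9.7, E[X²]=96.05.
E[X] = 0.6·7 + 0.2·6.7 + 0.2·9.7 = 7.48.
E[X²] = 0.6·55.1633 + 0.2·45.37 + 0.2·96.05 = 61.382.
Var(X) = E[X²] − (E[X])² = 61.382 − 55.9504 = 5.4316.
SD(X) = √5.4316 = 2.33058.

2.331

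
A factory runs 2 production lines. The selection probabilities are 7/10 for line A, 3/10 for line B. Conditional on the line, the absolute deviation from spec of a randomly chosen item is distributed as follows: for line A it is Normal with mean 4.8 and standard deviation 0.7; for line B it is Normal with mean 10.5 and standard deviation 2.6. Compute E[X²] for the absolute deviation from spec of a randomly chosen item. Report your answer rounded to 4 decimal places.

For each component E[X²] = Var + (mean)², giving A: 23.53; B: 117.01.
Overall E[X²] = 0.7·23.53 + 0.3·117.01 = 51.574.

51.5740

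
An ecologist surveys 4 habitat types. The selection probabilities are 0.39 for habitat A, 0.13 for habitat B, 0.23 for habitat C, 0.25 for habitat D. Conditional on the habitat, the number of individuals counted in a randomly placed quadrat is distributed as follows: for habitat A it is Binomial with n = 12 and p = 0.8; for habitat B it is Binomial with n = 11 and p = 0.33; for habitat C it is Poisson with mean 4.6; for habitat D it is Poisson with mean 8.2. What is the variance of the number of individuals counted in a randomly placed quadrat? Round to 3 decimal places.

9.866

Per component, A: μ=9.6, E[X²]=94.08; B: μ=3.63, E[X²]=15.609; C: μ=4.6, E[X²]=25.76; D: μ=8.2, E[X²]=75.44.
E[X] = 0.39·9.6 + 0.13·3.63 + 0.23·4.6 + 0.25·8.2 = 7.3239.
E[X²] = 0.39·94.08 + 0.13·15.609 + 0.23·25.76 + 0.25·75.44 = 63.5052.
Var(X) = E[X²] − (E[X])² = 63.5052 − 53.6395 = 9.86566.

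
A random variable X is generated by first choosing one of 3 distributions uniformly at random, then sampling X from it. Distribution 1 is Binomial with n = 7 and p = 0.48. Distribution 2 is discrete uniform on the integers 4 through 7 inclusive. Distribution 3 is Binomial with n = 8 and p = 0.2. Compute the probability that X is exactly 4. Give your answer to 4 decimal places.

Conditional on each component, P(X = 4): 1: 0.261242; 2: 0.25; 3: 0.0458752.
By total probability, P(X = 4) = 0.333333·0.261242 + 0.333333·0.25 + 0.333333·0.0458752 = 0.185706.

0.1857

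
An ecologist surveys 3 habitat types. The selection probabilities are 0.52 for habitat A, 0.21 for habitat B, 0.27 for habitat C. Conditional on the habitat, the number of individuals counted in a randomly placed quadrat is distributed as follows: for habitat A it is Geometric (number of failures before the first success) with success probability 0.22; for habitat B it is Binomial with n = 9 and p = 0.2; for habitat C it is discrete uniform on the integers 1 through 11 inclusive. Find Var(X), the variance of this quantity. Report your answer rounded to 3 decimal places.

Per component, A: μ=3.54545, E[X²]=28.686; B: μ=1.8, E[X²]=4.68; C: μ=6, E[X²]=46.
E[X] = 0.52·3.54545 + 0.21·1.8 + 0.27·6 = 3.84164.
E[X²] = 0.52·28.686 + 0.21·4.68 + 0.27·46 = 28.3195.
Var(X) = E[X²] − (E[X])² = 28.3195 − 14.7582 = 13.5613.

13.561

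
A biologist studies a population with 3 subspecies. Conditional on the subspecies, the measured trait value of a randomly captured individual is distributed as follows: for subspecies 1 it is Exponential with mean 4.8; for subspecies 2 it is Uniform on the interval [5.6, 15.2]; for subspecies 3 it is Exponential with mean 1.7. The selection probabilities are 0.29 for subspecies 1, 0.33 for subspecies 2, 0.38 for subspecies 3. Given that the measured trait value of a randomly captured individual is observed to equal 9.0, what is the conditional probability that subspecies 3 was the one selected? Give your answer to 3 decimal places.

0.025

Likelihoods f(9.0 | ·): 1: 0.031949; 2: 0.104167; 3: 0.00295355.
Posterior ∝ prior × likelihood. Numerator for 3: 0.38·0.00295355 = 0.00112235.
Normalizing constant: 0.29·0.031949 + 0.33·0.104167 + 0.38·0.00295355 = 0.0447625.
P(3 | observation) = 0.00112235 / 0.0447625 = 0.0250734.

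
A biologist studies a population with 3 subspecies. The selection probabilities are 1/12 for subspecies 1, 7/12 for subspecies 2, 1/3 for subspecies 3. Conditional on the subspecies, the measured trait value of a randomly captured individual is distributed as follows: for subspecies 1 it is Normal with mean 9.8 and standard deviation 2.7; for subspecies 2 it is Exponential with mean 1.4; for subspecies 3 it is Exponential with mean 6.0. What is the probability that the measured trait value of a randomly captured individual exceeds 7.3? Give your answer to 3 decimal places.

0.170

Conditional on each subspecies, P(X > 7.3): 1: 0.822758; 2: 0.00543832; 3: 0.296216.
By total probability, P(X > 7.3) = 0.0833333·0.822758 + 0.583333·0.00543832 + 0.333333·0.296216 = 0.170474.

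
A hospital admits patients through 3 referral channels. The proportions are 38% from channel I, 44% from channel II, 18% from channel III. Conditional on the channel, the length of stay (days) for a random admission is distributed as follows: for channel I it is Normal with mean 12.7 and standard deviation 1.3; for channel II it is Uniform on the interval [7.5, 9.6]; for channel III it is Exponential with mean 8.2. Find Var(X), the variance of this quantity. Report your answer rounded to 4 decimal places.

17.1815

Per component, I: μ=12.7, E[X²]=162.98; II: μ=8.55, E[X²]=73.47; III: μ=8.2, E[X²]=134.48.
E[X] = 0.38·12.7 + 0.44·8.55 + 0.18·8.2 = 10.064.
E[X²] = 0.38·162.98 + 0.44·73.47 + 0.18·134.48 = 118.466.
Var(X) = E[X²] − (E[X])² = 118.466 − 101.284 = 17.1815.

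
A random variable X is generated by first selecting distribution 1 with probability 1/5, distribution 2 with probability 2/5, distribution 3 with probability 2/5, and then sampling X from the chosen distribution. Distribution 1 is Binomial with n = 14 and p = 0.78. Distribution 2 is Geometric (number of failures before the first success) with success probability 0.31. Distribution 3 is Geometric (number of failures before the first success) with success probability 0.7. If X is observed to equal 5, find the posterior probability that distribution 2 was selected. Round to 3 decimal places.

Likelihoods P(X=5 | ·): 1: 0.000697816; 2: 0.048485; 3: 0.001701.
Posterior ∝ prior × likelihood. Numerator for 2: 0.4·0.048485 = 0.019394.
Normalizing constant: 0.2·0.000697816 + 0.4·0.048485 + 0.4·0.001701 = 0.020214.
P(2 | observation) = 0.019394 / 0.020214 = 0.959436.

0.959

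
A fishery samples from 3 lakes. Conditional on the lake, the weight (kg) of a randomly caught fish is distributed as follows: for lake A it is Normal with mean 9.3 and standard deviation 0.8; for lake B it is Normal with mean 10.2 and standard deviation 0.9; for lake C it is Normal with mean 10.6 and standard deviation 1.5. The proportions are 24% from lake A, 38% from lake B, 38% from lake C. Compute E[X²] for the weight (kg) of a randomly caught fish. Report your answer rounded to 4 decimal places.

104.3060

For each component E[X²] = Var + (mean)², giving A: 87.13; B: 104.85; C: 114.61.
Overall E[X²] = 0.24·87.13 + 0.38·104.85 + 0.38·114.61 = 104.306.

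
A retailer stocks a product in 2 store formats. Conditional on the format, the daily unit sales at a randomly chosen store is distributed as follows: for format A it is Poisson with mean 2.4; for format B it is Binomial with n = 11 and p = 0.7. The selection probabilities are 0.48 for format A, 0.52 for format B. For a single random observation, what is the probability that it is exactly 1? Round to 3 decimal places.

0.105

Conditional on each format, P(X = 1): A: 0.217723; B: 4.54677e-05.
By total probability, P(X = 1) = 0.48·0.217723 + 0.52·4.54677e-05 = 0.104531.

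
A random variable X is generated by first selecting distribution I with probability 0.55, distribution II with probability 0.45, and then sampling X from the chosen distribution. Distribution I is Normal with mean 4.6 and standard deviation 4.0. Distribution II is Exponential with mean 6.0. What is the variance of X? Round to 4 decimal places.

Per component, I: μ=4.6, E[X²]=37.16; II: μ=6, E[X²]=72.
E[X] = 0.55·4.6 + 0.45·6 = 5.23.
E[X²] = 0.55·37.16 + 0.45·72 = 52.838.
Var(X) = E[X²] − (E[X])² = 52.838 − 27.3529 = 25.4851.

25.4851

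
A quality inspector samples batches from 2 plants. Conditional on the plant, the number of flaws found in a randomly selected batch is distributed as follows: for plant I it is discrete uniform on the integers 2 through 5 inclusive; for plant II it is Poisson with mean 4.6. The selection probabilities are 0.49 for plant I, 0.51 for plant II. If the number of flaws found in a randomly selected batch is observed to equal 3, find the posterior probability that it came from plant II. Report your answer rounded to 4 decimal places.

0.4044

Likelihoods P(X=3 | ·): I: 0.25; II: 0.163068.
Posterior ∝ prior × likelihood. Numerator for II: 0.51·0.163068 = 0.0831645.
Normalizing constant: 0.49·0.25 + 0.51·0.163068 = 0.205664.
P(II | observation) = 0.0831645 / 0.205664 = 0.40437.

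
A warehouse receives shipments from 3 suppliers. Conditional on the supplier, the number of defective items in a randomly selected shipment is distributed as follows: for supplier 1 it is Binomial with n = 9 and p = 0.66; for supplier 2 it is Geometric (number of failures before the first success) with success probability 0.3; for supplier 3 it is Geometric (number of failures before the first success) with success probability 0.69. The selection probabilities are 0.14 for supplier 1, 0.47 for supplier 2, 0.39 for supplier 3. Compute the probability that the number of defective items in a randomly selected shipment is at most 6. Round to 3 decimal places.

Conditional on each supplier, P(X ≤ 6): 1: 0.639043; 2: 0.917646; 3: 0.999725.
By total probability, P(X ≤ 6) = 0.14·0.639043 + 0.47·0.917646 + 0.39·0.999725 = 0.910652.

0.911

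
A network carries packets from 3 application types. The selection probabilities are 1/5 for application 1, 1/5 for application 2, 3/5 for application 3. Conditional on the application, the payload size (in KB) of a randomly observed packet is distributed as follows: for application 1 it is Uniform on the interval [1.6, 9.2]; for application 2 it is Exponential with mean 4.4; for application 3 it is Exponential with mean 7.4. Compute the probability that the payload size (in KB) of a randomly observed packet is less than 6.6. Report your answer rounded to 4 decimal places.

0.6410

Conditional on each application, P(X < 6.6): 1: 0.657895; 2: 0.77687; 3: 0.59012.
By total probability, P(X < 6.6) = 0.2·0.657895 + 0.2·0.77687 + 0.6·0.59012 = 0.641025.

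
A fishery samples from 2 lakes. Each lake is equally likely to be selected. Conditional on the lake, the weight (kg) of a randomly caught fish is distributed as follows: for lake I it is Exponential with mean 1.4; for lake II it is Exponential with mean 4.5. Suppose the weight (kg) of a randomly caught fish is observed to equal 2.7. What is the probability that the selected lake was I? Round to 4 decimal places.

Likelihoods f(2.7 | ·): I: 0.103826; II: 0.121958.
Posterior ∝ prior × likelihood. Numerator for I: 0.5·0.103826 = 0.0519128.
Normalizing constant: 0.5·0.103826 + 0.5·0.121958 = 0.112892.
P(I | observation) = 0.0519128 / 0.112892 = 0.459845.

0.4598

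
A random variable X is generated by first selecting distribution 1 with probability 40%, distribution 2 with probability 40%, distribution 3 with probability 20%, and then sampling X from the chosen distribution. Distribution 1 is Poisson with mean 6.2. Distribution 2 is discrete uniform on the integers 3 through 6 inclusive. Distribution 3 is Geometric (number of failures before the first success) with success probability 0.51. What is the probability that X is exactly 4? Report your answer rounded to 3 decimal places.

0.156

Conditional on each component, P(X = 4): 1: 0.124948; 2: 0.25; 3: 0.0294005.
By total probability, P(X = 4) = 0.4·0.124948 + 0.4·0.25 + 0.2·0.0294005 = 0.155859.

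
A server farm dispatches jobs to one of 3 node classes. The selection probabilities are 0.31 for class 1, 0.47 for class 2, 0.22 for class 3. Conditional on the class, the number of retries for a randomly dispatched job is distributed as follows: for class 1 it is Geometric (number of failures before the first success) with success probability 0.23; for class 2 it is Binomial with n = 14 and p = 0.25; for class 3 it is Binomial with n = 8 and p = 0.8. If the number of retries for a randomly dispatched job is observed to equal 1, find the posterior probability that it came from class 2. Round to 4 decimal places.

0.4158

Likelihoods P(X=1 | ·): 1: 0.1771; 2: 0.0831504; 3: 8.192e-05.
Posterior ∝ prior × likelihood. Numerator for 2: 0.47·0.0831504 = 0.0390807.
Normalizing constant: 0.31·0.1771 + 0.47·0.0831504 + 0.22·8.192e-05 = 0.0939997.
P(2 | observation) = 0.0390807 / 0.0939997 = 0.415753.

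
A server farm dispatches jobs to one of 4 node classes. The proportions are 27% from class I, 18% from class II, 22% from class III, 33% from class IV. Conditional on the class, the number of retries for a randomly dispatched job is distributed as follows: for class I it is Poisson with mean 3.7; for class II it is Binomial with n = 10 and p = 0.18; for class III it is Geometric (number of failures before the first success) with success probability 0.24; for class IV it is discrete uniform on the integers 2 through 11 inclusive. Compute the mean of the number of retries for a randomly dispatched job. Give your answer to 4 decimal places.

4.1647

Component means — I: 3.7; II: 1.8; III: 3.16667; IV: 6.5.
E[X] = 0.27·3.7 + 0.18·1.8 + 0.22·3.16667 + 0.33·6.5 = 4.16467.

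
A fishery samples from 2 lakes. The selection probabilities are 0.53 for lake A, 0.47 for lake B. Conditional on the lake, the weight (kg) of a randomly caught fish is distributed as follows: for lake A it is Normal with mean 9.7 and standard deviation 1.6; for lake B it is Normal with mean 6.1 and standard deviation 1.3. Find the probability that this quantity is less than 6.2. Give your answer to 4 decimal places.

0.2570

Conditional on each lake, P(X < 6.2): A: 0.014353; B: 0.530658.
By total probability, P(X < 6.2) = 0.53·0.014353 + 0.47·0.530658 = 0.257016.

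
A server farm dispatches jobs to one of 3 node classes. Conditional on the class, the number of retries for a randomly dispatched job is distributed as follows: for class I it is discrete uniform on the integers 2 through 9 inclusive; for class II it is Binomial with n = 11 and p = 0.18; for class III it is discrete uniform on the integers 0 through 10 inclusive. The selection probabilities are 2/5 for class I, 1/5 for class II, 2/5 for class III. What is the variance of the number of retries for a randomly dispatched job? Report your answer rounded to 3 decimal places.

8.186

Per component, I: μ=5.5, E[X²]=35.5; II: μ=1.98, E[X²]=5.544; III: μ=5, E[X²]=35.
E[X] = 0.4·5.5 + 0.2·1.98 + 0.4·5 = 4.596.
E[X²] = 0.4·35.5 + 0.2·5.544 + 0.4·35 = 29.3088.
Var(X) = E[X²] − (E[X])² = 29.3088 − 21.1232 = 8.18558.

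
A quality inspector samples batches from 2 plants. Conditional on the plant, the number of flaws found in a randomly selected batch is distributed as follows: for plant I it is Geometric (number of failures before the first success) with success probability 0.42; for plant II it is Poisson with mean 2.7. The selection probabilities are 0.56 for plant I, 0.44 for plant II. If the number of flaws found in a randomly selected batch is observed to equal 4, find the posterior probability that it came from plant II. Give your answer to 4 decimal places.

Likelihoods P(X=4 | ·): I: 0.0475293; II: 0.148816.
Posterior ∝ prior × likelihood. Numerator for II: 0.44·0.148816 = 0.0654789.
Normalizing constant: 0.56·0.0475293 + 0.44·0.148816 = 0.0920953.
P(II | observation) = 0.0654789 / 0.0920953 = 0.710991.

0.7110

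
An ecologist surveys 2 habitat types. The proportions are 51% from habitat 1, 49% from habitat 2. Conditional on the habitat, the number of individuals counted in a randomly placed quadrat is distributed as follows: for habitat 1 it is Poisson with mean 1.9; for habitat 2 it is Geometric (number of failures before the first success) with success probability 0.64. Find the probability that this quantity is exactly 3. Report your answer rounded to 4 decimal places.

Conditional on each habitat, P(X = 3): 1: 0.170982; 2: 0.0298598.
By total probability, P(X = 3) = 0.51·0.170982 + 0.49·0.0298598 = 0.101832.

0.1018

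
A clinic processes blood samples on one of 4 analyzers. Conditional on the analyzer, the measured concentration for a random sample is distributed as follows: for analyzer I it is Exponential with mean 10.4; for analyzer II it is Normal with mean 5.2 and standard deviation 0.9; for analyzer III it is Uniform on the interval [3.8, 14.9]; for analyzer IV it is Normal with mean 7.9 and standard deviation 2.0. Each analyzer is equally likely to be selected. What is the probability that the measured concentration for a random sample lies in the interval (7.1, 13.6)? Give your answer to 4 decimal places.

0.3728

Conditional on each analyzer, P(7.1 < X < 13.6): I: 0.234811; II: 0.0173814; III: 0.585586; IV: 0.653236.
By total probability, P(7.1 < X < 13.6) = 0.25·0.234811 + 0.25·0.0173814 + 0.25·0.585586 + 0.25·0.653236 = 0.372754.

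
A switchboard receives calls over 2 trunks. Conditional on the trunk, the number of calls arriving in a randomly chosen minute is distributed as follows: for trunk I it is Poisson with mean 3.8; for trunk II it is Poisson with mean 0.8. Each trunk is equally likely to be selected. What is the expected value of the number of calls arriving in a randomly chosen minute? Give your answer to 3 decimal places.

Component means — I: 3.8; II: 0.8.
E[X] = 0.5·3.8 + 0.5·0.8 = 2.3.

2.300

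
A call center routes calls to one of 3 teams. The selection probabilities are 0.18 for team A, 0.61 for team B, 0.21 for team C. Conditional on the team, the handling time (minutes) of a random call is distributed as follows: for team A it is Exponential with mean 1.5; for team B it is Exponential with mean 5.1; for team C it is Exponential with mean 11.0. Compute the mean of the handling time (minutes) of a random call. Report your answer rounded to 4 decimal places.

5.6910

Component means — A: 1.5; B: 5.1; C: 11.
E[X] = 0.18·1.5 + 0.61·5.1 + 0.21·11 = 5.691.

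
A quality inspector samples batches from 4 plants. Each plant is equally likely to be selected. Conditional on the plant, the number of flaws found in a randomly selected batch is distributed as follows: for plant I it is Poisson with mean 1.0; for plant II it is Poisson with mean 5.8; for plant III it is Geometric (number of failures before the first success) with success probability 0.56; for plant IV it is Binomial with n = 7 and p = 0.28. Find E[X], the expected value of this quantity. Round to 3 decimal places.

Component means — I: 1; II: 5.8; III: 0.785714; IV: 1.96.
E[X] = 0.25·1 + 0.25·5.8 + 0.25·0.785714 + 0.25·1.96 = 2.38643.

2.386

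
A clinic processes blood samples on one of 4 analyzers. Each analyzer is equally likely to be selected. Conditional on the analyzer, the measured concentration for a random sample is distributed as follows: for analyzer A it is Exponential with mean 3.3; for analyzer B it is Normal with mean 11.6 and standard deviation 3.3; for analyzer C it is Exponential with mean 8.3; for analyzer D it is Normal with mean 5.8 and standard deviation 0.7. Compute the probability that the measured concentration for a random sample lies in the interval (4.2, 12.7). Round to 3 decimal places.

Conditional on each analyzer, P(4.2 < X < 12.7): A: 0.258755; B: 0.618092; C: 0.386378; D: 0.988865.
By total probability, P(4.2 < X < 12.7) = 0.25·0.258755 + 0.25·0.618092 + 0.25·0.386378 + 0.25·0.988865 = 0.563022.

0.563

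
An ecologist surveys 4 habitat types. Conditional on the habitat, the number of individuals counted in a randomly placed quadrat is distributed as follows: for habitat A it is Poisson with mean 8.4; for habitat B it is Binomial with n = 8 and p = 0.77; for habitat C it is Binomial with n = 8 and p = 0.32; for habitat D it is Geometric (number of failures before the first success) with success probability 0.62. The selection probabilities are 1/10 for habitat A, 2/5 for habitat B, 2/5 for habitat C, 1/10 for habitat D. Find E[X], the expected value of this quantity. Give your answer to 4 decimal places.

Component means — A: 8.4; B: 6.16; C: 2.56; D: 0.612903.
E[X] = 0.1·8.4 + 0.4·6.16 + 0.4·2.56 + 0.1·0.612903 = 4.38929.

4.3893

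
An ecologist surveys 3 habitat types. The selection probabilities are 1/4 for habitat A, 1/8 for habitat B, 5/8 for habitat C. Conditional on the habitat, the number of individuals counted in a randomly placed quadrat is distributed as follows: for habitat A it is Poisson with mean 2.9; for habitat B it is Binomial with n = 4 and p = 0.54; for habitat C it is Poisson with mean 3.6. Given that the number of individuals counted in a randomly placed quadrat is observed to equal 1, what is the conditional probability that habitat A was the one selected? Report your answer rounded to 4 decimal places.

Likelihoods P(X=1 | ·): A: 0.159567; B: 0.210246; C: 0.0983654.
Posterior ∝ prior × likelihood. Numerator for A: 0.25·0.159567 = 0.0398918.
Normalizing constant: 0.25·0.159567 + 0.125·0.210246 + 0.625·0.0983654 = 0.127651.
P(A | observation) = 0.0398918 / 0.127651 = 0.312507.

0.3125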